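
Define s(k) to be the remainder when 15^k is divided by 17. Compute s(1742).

Computing terms: s(1) = 15; s(2) = 4; s(3) = 9; s(4) = 16; s(5) = 2; s(6) = 13; s(7) = 8; s(8) = 1; s(9) = 15.
Since s(9) = s(1) = 15, the sequence is periodic with period 8.
So s(1742) = s(1 + ((1742-1) mod 8)) = s(6) = 13.

13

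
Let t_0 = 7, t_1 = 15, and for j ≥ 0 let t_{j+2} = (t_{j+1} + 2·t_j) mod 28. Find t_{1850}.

Computing terms: t_0 = 7, t_1 = 15, t_2 = 1, t_3 = 3, t_4 = 5, t_5 = 11, t_6 = 21, t_7 = 15, t_8 = 1.
Since (t_7, t_8) = (t_1, t_2) = (15, 1) (two consecutive terms determine the rest), the sequence is eventually periodic: after a pre-period of length 1 it cycles with period 6.
For j ≥ 1, t_j depends only on (j - 1) mod 6. (1850 - 1) mod 6 = 1, so t_{1850} = t_2 = 1.

1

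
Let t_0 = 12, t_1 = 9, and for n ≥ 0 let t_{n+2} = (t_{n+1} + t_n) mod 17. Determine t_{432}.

12

t_0 = 12,  t_1 = 9,  t_2 = 4,  t_3 = 13,  t_4 = 0,  t_5 = 13,  t_6 = 13,  t_7 = 9,  t_8 = 5,  t_9 = 14,  t_{10} = 2,  t_{11} = 16,  t_{12} = 1,  t_{13} = 0,  t_{14} = 1,  t_{15} = 1,  t_{16} = 2,  t_{17} = 3,  t_{18} = 5,  t_{19} = 8,  t_{20} = 13,  t_{21} = 4,  t_{22} = 0,  t_{23} = 4,  t_{24} = 4,  t_{25} = 8,  t_{26} = 12,  t_{27} = 3,  t_{28} = 15,  t_{29} = 1,  t_{30} = 16,  t_{31} = 0,  t_{32} = 16,  t_{33} = 16,  t_{34} = 15,  t_{35} = 14,  t_{36} = 12,  t_{37} = 9.
Since (t_{36}, t_{37}) = (t_0, t_1) = (12, 9) (two consecutive terms determine the rest), the sequence is periodic with period 36.
So t_{432} = t_{0 + ((432-0) mod 36)} = t_0 = 12.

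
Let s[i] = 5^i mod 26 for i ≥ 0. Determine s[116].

Listing terms: s[0] = 1, s[1] = 5, s[2] = 25, s[3] = 21, s[4] = 1.
The sequence repeats with period 4.
So s[116] = s[0 + ((116-0) mod 4)] = s[0] = 1.

1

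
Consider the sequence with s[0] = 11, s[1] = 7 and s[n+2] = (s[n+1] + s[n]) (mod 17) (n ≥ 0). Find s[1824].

8

s[0] = 11,  s[1] = 7,  s[2] = 1,  s[3] = 8,  s[4] = 9,  s[5] = 0,  s[6] = 9,  s[7] = 9,  s[8] = 1,  s[9] = 10,  s[10] = 11,  s[11] = 4,  s[12] = 15,  s[13] = 2,  s[14] = 0,  s[15] = 2,  s[16] = 2,  s[17] = 4,  s[18] = 6,  s[19] = 10,  s[20] = 16,  s[21] = 9,  s[22] = 8,  s[23] = 0,  s[24] = 8,  s[25] = 8,  s[26] = 16,  s[27] = 7,  s[28] = 6,  s[29] = 13,  s[30] = 2,  s[31] = 15,  s[32] = 0,  s[33] = 15,  s[34] = 15,  s[35] = 13,  s[36] = 11,  s[37] = 7.
The sequence repeats with period 36.
(1824 - 0) mod 36 = 24, so s[1824] = s[24] = 8.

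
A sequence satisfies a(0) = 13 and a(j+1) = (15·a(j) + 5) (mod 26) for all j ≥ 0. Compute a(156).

13

a(0) = 13,  a(1) = 18,  a(2) = 15,  a(3) = 22,  a(4) = 23,  a(5) = 12,  a(6) = 3,  a(7) = 24,  a(8) = 1,  a(9) = 20,  a(10) = 19,  a(11) = 4,  a(12) = 13.
The sequence repeats with period 12.
So a(156) = a(0 + ((156-0) mod 12)) = a(0) = 13.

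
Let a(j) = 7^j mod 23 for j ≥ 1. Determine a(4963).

Computing terms: a(1) = 7,  a(2) = 3,  a(3) = 21,  a(4) = 9,  a(5) = 17,  a(6) = 4,  a(7) = 5,  a(8) = 12,  a(9) = 15,  a(10) = 13,  a(11) = 22,  a(12) = 16,  a(13) = 20,  a(14) = 2,  a(15) = 14,  a(16) = 6,  a(17) = 19,  a(18) = 18,  a(19) = 11,  a(20) = 8,  a(21) = 10,  a(22) = 1,  a(23) = 7.
The sequence repeats with period 22.
(4963 - 1) mod 22 = 12, so a(4963) = a(13) = 20.

20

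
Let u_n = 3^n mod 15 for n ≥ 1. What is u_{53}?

3

Computing terms: u_1 = 3; u_2 = 9; u_3 = 12; u_4 = 6; u_5 = 3.
Since u_5 = u_1 = 3, the sequence is periodic with period 4.
(53 - 1) mod 4 = 0, so u_{53} = u_1 = 3.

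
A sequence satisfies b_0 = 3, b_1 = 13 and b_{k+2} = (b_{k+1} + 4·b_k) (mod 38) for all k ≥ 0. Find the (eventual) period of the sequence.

18

Listing terms: b_0 = 3,  b_1 = 13,  b_2 = 25,  b_3 = 1,  b_4 = 25,  b_5 = 29,  b_6 = 15,  b_7 = 17,  b_8 = 1,  b_9 = 31,  b_{10} = 35,  b_{11} = 7,  b_{12} = 33,  b_{13} = 23,  b_{14} = 3,  b_{15} = 19,  b_{16} = 31,  b_{17} = 31,  b_{18} = 3,  b_{19} = 13.
The sequence repeats with period 18.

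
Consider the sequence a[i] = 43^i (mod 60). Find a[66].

Listing terms: a[1] = 43; a[2] = 49; a[3] = 7; a[4] = 1; a[5] = 43.
The sequence repeats with period 4.
(66 - 1) mod 4 = 1, so a[66] = a[2] = 49.

49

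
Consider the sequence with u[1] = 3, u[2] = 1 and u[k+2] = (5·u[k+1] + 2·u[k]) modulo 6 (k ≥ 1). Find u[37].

Computing terms: u[1] = 3; u[2] = 1; u[3] = 5; u[4] = 3; u[5] = 1.
Since (u[4], u[5]) = (u[1], u[2]) = (3, 1) (two consecutive terms determine the rest), the sequence is periodic with period 3.
So u[37] = u[1 + ((37-1) mod 3)] = u[1] = 3.

3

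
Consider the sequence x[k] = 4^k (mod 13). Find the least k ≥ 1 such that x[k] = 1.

Listing terms: x[0] = 1; x[1] = 4; x[2] = 3; x[3] = 12; x[4] = 9; x[5] = 10; x[6] = 1.
Since x[6] = x[0] = 1, the sequence is periodic with period 6.
The value 1 next appears (with k ≥ 1) at x[6].

6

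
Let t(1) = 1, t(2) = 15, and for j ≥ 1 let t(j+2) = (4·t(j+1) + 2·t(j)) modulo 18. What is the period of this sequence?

6

t(1) = 1; t(2) = 15; t(3) = 8; t(4) = 8; t(5) = 12; t(6) = 10; t(7) = 10; t(8) = 6; t(9) = 8; t(10) = 8.
Since (t(9), t(10)) = (t(3), t(4)) = (8, 8) (two consecutive terms determine the rest), the sequence is eventually periodic: after a pre-period of length 2 it cycles with period 6.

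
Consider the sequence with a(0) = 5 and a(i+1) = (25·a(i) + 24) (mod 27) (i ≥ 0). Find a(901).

a(0) = 5, a(1) = 14, a(2) = 23, a(3) = 5.
Since a(3) = a(0) = 5, the sequence is periodic with period 3.
(901 - 0) mod 3 = 1, so a(901) = a(1) = 14.

14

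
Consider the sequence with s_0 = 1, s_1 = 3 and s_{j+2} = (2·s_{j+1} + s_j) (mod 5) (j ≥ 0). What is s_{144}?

1

Listing terms: s_0 = 1,  s_1 = 3,  s_2 = 2,  s_3 = 2,  s_4 = 1,  s_5 = 4,  s_6 = 4,  s_7 = 2,  s_8 = 3,  s_9 = 3,  s_{10} = 4,  s_{11} = 1,  s_{12} = 1,  s_{13} = 3.
The sequence repeats with period 12.
(144 - 0) mod 12 = 0, so s_{144} = s_0 = 1.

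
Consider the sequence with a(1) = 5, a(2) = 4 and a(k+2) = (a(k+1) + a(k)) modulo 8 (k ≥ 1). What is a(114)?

Computing terms: a(1) = 5,  a(2) = 4,  a(3) = 1,  a(4) = 5,  a(5) = 6,  a(6) = 3,  a(7) = 1,  a(8) = 4,  a(9) = 5,  a(10) = 1,  a(11) = 6,  a(12) = 7,  a(13) = 5,  a(14) = 4.
Since (a(13), a(14)) = (a(1), a(2)) = (5, 4) (two consecutive terms determine the rest), the sequence is periodic with period 12.
So a(114) = a(1 + ((114-1) mod 12)) = a(6) = 3.

3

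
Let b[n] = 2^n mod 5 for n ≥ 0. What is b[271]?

Listing terms: b[0] = 1, b[1] = 2, b[2] = 4, b[3] = 3, b[4] = 1.
Since b[4] = b[0] = 1, the sequence is periodic with period 4.
(271 - 0) mod 4 = 3, so b[271] = b[3] = 3.

3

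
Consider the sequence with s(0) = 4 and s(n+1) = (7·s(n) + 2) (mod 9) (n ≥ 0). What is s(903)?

We have s(0) = 4; s(1) = 3; s(2) = 5; s(3) = 1; s(4) = 0; s(5) = 2; s(6) = 7; s(7) = 6; s(8) = 8; s(9) = 4.
Since s(9) = s(0) = 4, the sequence is periodic with period 9.
(903 - 0) mod 9 = 3, so s(903) = s(3) = 1.

1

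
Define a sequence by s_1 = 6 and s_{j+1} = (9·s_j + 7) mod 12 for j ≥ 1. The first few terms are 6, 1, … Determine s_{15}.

s_1 = 6, s_2 = 1, s_3 = 4, s_4 = 7, s_5 = 10, s_6 = 1.
Since s_6 = s_2 = 1, the sequence is eventually periodic: after a pre-period of length 1 it cycles with period 4.
For j ≥ 2, s_j depends only on (j - 2) mod 4. (15 - 2) mod 4 = 1, so s_{15} = s_3 = 4.

4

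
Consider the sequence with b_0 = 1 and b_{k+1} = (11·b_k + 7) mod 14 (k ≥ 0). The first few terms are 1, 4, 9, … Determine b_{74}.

9

We have b_0 = 1,  b_1 = 4,  b_2 = 9,  b_3 = 8,  b_4 = 11,  b_5 = 2,  b_6 = 1.
Since b_6 = b_0 = 1, the sequence is periodic with period 6.
So b_{74} = b_{0 + ((74-0) mod 6)} = b_2 = 9.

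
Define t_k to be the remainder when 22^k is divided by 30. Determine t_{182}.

4

Listing terms: t_1 = 22; t_2 = 4; t_3 = 28; t_4 = 16; t_5 = 22.
The sequence repeats with period 4.
So t_{182} = t_{1 + ((182-1) mod 4)} = t_2 = 4.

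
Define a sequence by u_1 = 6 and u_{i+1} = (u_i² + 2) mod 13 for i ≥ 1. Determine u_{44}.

u_1 = 6, u_2 = 12, u_3 = 3, u_4 = 11, u_5 = 6.
The sequence repeats with period 4.
(44 - 1) mod 4 = 3, so u_{44} = u_4 = 11.

11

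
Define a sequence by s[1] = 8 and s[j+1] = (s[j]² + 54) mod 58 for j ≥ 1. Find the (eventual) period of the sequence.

Computing terms: s[1] = 8, s[2] = 2, s[3] = 0, s[4] = 54, s[5] = 12, s[6] = 24, s[7] = 50, s[8] = 2.
Since s[8] = s[2] = 2, the sequence is eventually periodic: after a pre-period of length 1 it cycles with period 6.

6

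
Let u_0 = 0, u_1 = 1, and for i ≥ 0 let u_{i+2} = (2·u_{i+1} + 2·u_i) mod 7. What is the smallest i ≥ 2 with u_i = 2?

2

u_0 = 0,  u_1 = 1,  u_2 = 2,  u_3 = 6,  u_4 = 2,  u_5 = 2,  u_6 = 1,  u_7 = 6,  u_8 = 0,  u_9 = 5,  u_{10} = 3,  u_{11} = 2,  u_{12} = 3,  u_{13} = 3,  u_{14} = 5,  u_{15} = 2,  u_{16} = 0,  u_{17} = 4,  u_{18} = 1,  u_{19} = 3,  u_{20} = 1,  u_{21} = 1,  u_{22} = 4,  u_{23} = 3,  u_{24} = 0,  u_{25} = 6,  u_{26} = 5,  u_{27} = 1,  u_{28} = 5,  u_{29} = 5,  u_{30} = 6,  u_{31} = 1,  u_{32} = 0,  u_{33} = 2,  u_{34} = 4,  u_{35} = 5,  u_{36} = 4,  u_{37} = 4,  u_{38} = 2,  u_{39} = 5,  u_{40} = 0,  u_{41} = 3,  u_{42} = 6,  u_{43} = 4,  u_{44} = 6,  u_{45} = 6,  u_{46} = 3,  u_{47} = 4,  u_{48} = 0,  u_{49} = 1.
The sequence repeats with period 48.
The value 2 first appears (with i ≥ 2) at u_2.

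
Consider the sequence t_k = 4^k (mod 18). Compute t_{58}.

4

t_0 = 1; t_1 = 4; t_2 = 16; t_3 = 10; t_4 = 4.
Since t_4 = t_1 = 4, the sequence is eventually periodic: after a pre-period of length 1 it cycles with period 3.
For k ≥ 1, t_k depends only on (k - 1) mod 3. (58 - 1) mod 3 = 0, so t_{58} = t_1 = 4.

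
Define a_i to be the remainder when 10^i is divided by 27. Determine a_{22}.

Listing terms: a_1 = 10,  a_2 = 19,  a_3 = 1,  a_4 = 10.
The sequence repeats with period 3.
So a_{22} = a_{1 + ((22-1) mod 3)} = a_1 = 10.

10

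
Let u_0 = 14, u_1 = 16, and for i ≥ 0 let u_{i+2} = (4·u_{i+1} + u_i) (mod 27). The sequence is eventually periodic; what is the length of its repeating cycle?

24

We have u_0 = 14, u_1 = 16, u_2 = 24, u_3 = 4, u_4 = 13, u_5 = 2, u_6 = 21, u_7 = 5, u_8 = 14, u_9 = 7, u_{10} = 15, u_{11} = 13, u_{12} = 13, u_{13} = 11, u_{14} = 3, u_{15} = 23, u_{16} = 14, u_{17} = 25, u_{18} = 6, u_{19} = 22, u_{20} = 13, u_{21} = 20, u_{22} = 12, u_{23} = 14, u_{24} = 14, u_{25} = 16.
Since (u_{24}, u_{25}) = (u_0, u_1) = (14, 16) (two consecutive terms determine the rest), the sequence is periodic with period 24.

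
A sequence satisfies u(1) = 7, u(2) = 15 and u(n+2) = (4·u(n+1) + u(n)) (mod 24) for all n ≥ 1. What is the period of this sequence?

8

We have u(1) = 7,  u(2) = 15,  u(3) = 19,  u(4) = 19,  u(5) = 23,  u(6) = 15,  u(7) = 11,  u(8) = 11,  u(9) = 7,  u(10) = 15.
Since (u(9), u(10)) = (u(1), u(2)) = (7, 15) (two consecutive terms determine the rest), the sequence is periodic with period 8.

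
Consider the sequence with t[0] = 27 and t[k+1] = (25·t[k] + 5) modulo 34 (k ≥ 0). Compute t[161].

Listing terms: t[0] = 27; t[1] = 0; t[2] = 5; t[3] = 28; t[4] = 25; t[5] = 18; t[6] = 13; t[7] = 24; t[8] = 27.
Since t[8] = t[0] = 27, the sequence is periodic with period 8.
(161 - 0) mod 8 = 1, so t[161] = t[1] = 0.

0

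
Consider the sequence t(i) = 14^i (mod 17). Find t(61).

5

We have t(1) = 14, t(2) = 9, t(3) = 7, t(4) = 13, t(5) = 12, t(6) = 15, t(7) = 6, t(8) = 16, t(9) = 3, t(10) = 8, t(11) = 10, t(12) = 4, t(13) = 5, t(14) = 2, t(15) = 11, t(16) = 1, t(17) = 14.
The sequence repeats with period 16.
So t(61) = t(1 + ((61-1) mod 16)) = t(13) = 5.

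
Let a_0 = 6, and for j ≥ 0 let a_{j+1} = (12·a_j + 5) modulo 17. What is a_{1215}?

Computing terms: a_0 = 6; a_1 = 9; a_2 = 11; a_3 = 1; a_4 = 0; a_5 = 5; a_6 = 14; a_7 = 3; a_8 = 7; a_9 = 4; a_{10} = 2; a_{11} = 12; a_{12} = 13; a_{13} = 8; a_{14} = 16; a_{15} = 10; a_{16} = 6.
The sequence repeats with period 16.
(1215 - 0) mod 16 = 15, so a_{1215} = a_{15} = 10.

10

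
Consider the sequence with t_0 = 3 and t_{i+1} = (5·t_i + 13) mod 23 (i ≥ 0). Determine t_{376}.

15

t_0 = 3; t_1 = 5; t_2 = 15; t_3 = 19; t_4 = 16; t_5 = 1; t_6 = 18; t_7 = 11; t_8 = 22; t_9 = 8; t_{10} = 7; t_{11} = 2; t_{12} = 0; t_{13} = 13; t_{14} = 9; t_{15} = 12; t_{16} = 4; t_{17} = 10; t_{18} = 17; t_{19} = 6; t_{20} = 20; t_{21} = 21; t_{22} = 3.
Since t_{22} = t_0 = 3, the sequence is periodic with period 22.
So t_{376} = t_{0 + ((376-0) mod 22)} = t_2 = 15.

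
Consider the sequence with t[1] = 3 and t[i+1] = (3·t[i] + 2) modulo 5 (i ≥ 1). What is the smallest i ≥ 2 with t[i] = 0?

3

Computing terms: t[1] = 3,  t[2] = 1,  t[3] = 0,  t[4] = 2,  t[5] = 3.
Since t[5] = t[1] = 3, the sequence is periodic with period 4.
The value 0 first appears (with i ≥ 2) at t[3].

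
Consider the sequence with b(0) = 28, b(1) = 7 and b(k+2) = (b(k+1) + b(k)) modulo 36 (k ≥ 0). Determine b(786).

20

Listing terms: b(0) = 28, b(1) = 7, b(2) = 35, b(3) = 6, b(4) = 5, b(5) = 11, b(6) = 16, b(7) = 27, b(8) = 7, b(9) = 34, b(10) = 5, b(11) = 3, b(12) = 8, b(13) = 11, b(14) = 19, b(15) = 30, b(16) = 13, b(17) = 7, b(18) = 20, b(19) = 27, b(20) = 11, b(21) = 2, b(22) = 13, b(23) = 15, b(24) = 28, b(25) = 7.
Since (b(24), b(25)) = (b(0), b(1)) = (28, 7) (two consecutive terms determine the rest), the sequence is periodic with period 24.
(786 - 0) mod 24 = 18, so b(786) = b(18) = 20.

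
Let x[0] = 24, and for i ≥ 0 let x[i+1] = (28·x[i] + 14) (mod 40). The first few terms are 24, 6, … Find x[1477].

6

We have x[0] = 24,  x[1] = 6,  x[2] = 22,  x[3] = 30,  x[4] = 14,  x[5] = 6.
Since x[5] = x[1] = 6, the sequence is eventually periodic: after a pre-period of length 1 it cycles with period 4.
For i ≥ 1, x[i] depends only on (i - 1) mod 4. (1477 - 1) mod 4 = 0, so x[1477] = x[1] = 6.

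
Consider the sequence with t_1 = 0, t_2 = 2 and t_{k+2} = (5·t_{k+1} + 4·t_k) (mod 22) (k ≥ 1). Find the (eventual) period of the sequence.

We have t_1 = 0,  t_2 = 2,  t_3 = 10,  t_4 = 14,  t_5 = 0,  t_6 = 12,  t_7 = 16,  t_8 = 18,  t_9 = 0,  t_{10} = 6,  t_{11} = 8,  t_{12} = 20,  t_{13} = 0,  t_{14} = 14,  t_{15} = 4,  t_{16} = 10,  t_{17} = 0,  t_{18} = 18,  t_{19} = 2,  t_{20} = 16,  t_{21} = 0,  t_{22} = 20,  t_{23} = 12,  t_{24} = 8,  t_{25} = 0,  t_{26} = 10,  t_{27} = 6,  t_{28} = 4,  t_{29} = 0,  t_{30} = 16,  t_{31} = 14,  t_{32} = 2,  t_{33} = 0,  t_{34} = 8,  t_{35} = 18,  t_{36} = 12,  t_{37} = 0,  t_{38} = 4,  t_{39} = 20,  t_{40} = 6,  t_{41} = 0,  t_{42} = 2.
The sequence repeats with period 40.

40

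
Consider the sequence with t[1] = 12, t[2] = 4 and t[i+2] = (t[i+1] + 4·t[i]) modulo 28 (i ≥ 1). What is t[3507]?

24

We have t[1] = 12, t[2] = 4, t[3] = 24, t[4] = 12, t[5] = 24, t[6] = 16, t[7] = 0, t[8] = 8, t[9] = 8, t[10] = 12, t[11] = 16, t[12] = 8, t[13] = 16, t[14] = 20, t[15] = 0, t[16] = 24, t[17] = 24, t[18] = 8, t[19] = 20, t[20] = 24, t[21] = 20, t[22] = 4, t[23] = 0, t[24] = 16, t[25] = 16, t[26] = 24, t[27] = 4, t[28] = 16, t[29] = 4, t[30] = 12, t[31] = 0, t[32] = 20, t[33] = 20, t[34] = 16, t[35] = 12, t[36] = 20, t[37] = 12, t[38] = 8, t[39] = 0, t[40] = 4, t[41] = 4, t[42] = 20, t[43] = 8, t[44] = 4, t[45] = 8, t[46] = 24, t[47] = 0, t[48] = 12, t[49] = 12, t[50] = 4.
The sequence repeats with period 48.
(3507 - 1) mod 48 = 2, so t[3507] = t[3] = 24.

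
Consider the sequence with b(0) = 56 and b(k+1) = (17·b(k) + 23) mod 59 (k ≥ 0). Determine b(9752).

Listing terms: b(0) = 56; b(1) = 31; b(2) = 19; b(3) = 51; b(4) = 5; b(5) = 49; b(6) = 30; b(7) = 2; b(8) = 57; b(9) = 48; b(10) = 13; b(11) = 8; b(12) = 41; b(13) = 12; b(14) = 50; b(15) = 47; b(16) = 55; b(17) = 14; b(18) = 25; b(19) = 35; b(20) = 28; b(21) = 27; b(22) = 10; b(23) = 16; b(24) = 0; b(25) = 23; b(26) = 1; b(27) = 40; b(28) = 54; b(29) = 56.
The sequence repeats with period 29.
So b(9752) = b(0 + ((9752-0) mod 29)) = b(8) = 57.

57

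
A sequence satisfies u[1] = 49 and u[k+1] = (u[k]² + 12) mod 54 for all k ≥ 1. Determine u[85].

Listing terms: u[1] = 49, u[2] = 37, u[3] = 31, u[4] = 1, u[5] = 13, u[6] = 19, u[7] = 49.
Since u[7] = u[1] = 49, the sequence is periodic with period 6.
(85 - 1) mod 6 = 0, so u[85] = u[1] = 49.

49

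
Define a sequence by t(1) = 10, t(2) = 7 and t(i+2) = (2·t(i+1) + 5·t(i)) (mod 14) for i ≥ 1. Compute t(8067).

8

Computing terms: t(1) = 10, t(2) = 7, t(3) = 8, t(4) = 9, t(5) = 2, t(6) = 7, t(7) = 10, t(8) = 13, t(9) = 6, t(10) = 7, t(11) = 2, t(12) = 11, t(13) = 4, t(14) = 7, t(15) = 6, t(16) = 5, t(17) = 12, t(18) = 7, t(19) = 4, t(20) = 1, t(21) = 8, t(22) = 7, t(23) = 12, t(24) = 3, t(25) = 10, t(26) = 7.
The sequence repeats with period 24.
(8067 - 1) mod 24 = 2, so t(8067) = t(3) = 8.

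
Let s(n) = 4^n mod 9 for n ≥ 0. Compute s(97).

4

Computing terms: s(0) = 1, s(1) = 4, s(2) = 7, s(3) = 1.
Since s(3) = s(0) = 1, the sequence is periodic with period 3.
So s(97) = s(0 + ((97-0) mod 3)) = s(1) = 4.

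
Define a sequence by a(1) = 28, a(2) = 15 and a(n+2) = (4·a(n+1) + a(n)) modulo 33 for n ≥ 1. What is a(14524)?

Computing terms: a(1) = 28, a(2) = 15, a(3) = 22, a(4) = 4, a(5) = 5, a(6) = 24, a(7) = 2, a(8) = 32, a(9) = 31, a(10) = 24, a(11) = 28, a(12) = 4, a(13) = 11, a(14) = 15, a(15) = 5, a(16) = 2, a(17) = 13, a(18) = 21, a(19) = 31, a(20) = 13, a(21) = 17, a(22) = 15, a(23) = 11, a(24) = 26, a(25) = 16, a(26) = 24, a(27) = 13, a(28) = 10, a(29) = 20, a(30) = 24, a(31) = 17, a(32) = 26, a(33) = 22, a(34) = 15, a(35) = 16, a(36) = 13, a(37) = 2, a(38) = 21, a(39) = 20, a(40) = 2, a(41) = 28, a(42) = 15.
Since (a(41), a(42)) = (a(1), a(2)) = (28, 15) (two consecutive terms determine the rest), the sequence is periodic with period 40.
So a(14524) = a(1 + ((14524-1) mod 40)) = a(4) = 4.

4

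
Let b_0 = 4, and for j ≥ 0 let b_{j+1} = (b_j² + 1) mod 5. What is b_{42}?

Computing terms: b_0 = 4; b_1 = 2; b_2 = 0; b_3 = 1; b_4 = 2.
Since b_4 = b_1 = 2, the sequence is eventually periodic: after a pre-period of length 1 it cycles with period 3.
For j ≥ 1, b_j depends only on (j - 1) mod 3. (42 - 1) mod 3 = 2, so b_{42} = b_3 = 1.

1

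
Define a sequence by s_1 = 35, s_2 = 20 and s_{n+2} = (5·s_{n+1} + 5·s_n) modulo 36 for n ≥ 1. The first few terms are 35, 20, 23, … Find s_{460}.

35

Listing terms: s_1 = 35,  s_2 = 20,  s_3 = 23,  s_4 = 35,  s_5 = 2,  s_6 = 5,  s_7 = 35,  s_8 = 20.
Since (s_7, s_8) = (s_1, s_2) = (35, 20) (two consecutive terms determine the rest), the sequence is periodic with period 6.
So s_{460} = s_{1 + ((460-1) mod 6)} = s_4 = 35.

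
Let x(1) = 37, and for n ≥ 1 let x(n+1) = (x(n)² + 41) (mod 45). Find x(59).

x(1) = 37; x(2) = 15; x(3) = 41; x(4) = 12; x(5) = 5; x(6) = 21; x(7) = 32; x(8) = 30; x(9) = 41.
Since x(9) = x(3) = 41, the sequence is eventually periodic: after a pre-period of length 2 it cycles with period 6.
For n ≥ 3, x(n) depends only on (n - 3) mod 6. (59 - 3) mod 6 = 2, so x(59) = x(5) = 5.

5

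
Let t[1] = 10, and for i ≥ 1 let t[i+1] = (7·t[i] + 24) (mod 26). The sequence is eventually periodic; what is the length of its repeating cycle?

12

Computing terms: t[1] = 10, t[2] = 16, t[3] = 6, t[4] = 14, t[5] = 18, t[6] = 20, t[7] = 8, t[8] = 2, t[9] = 12, t[10] = 4, t[11] = 0, t[12] = 24, t[13] = 10.
Since t[13] = t[1] = 10, the sequence is periodic with period 12.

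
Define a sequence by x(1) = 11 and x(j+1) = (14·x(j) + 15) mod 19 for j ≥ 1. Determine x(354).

We have x(1) = 11; x(2) = 17; x(3) = 6; x(4) = 4; x(5) = 14; x(6) = 2; x(7) = 5; x(8) = 9; x(9) = 8; x(10) = 13; x(11) = 7; x(12) = 18; x(13) = 1; x(14) = 10; x(15) = 3; x(16) = 0; x(17) = 15; x(18) = 16; x(19) = 11.
The sequence repeats with period 18.
So x(354) = x(1 + ((354-1) mod 18)) = x(12) = 18.

18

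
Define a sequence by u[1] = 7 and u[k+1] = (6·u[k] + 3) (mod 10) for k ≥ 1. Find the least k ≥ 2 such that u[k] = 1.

u[1] = 7; u[2] = 5; u[3] = 3; u[4] = 1; u[5] = 9; u[6] = 7.
The sequence repeats with period 5.
The value 1 first appears (with k ≥ 2) at u[4].

4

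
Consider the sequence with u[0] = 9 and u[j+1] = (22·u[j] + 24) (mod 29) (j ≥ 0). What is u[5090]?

16

We have u[0] = 9,  u[1] = 19,  u[2] = 7,  u[3] = 4,  u[4] = 25,  u[5] = 23,  u[6] = 8,  u[7] = 26,  u[8] = 16,  u[9] = 28,  u[10] = 2,  u[11] = 10,  u[12] = 12,  u[13] = 27,  u[14] = 9.
The sequence repeats with period 14.
(5090 - 0) mod 14 = 8, so u[5090] = u[8] = 16.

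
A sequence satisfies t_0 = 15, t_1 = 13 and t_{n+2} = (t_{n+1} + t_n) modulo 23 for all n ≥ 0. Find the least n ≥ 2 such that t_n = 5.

Computing terms: t_0 = 15,  t_1 = 13,  t_2 = 5,  t_3 = 18,  t_4 = 0,  t_5 = 18,  t_6 = 18,  t_7 = 13,  t_8 = 8,  t_9 = 21,  t_{10} = 6,  t_{11} = 4,  t_{12} = 10,  t_{13} = 14,  t_{14} = 1,  t_{15} = 15,  t_{16} = 16,  t_{17} = 8,  t_{18} = 1,  t_{19} = 9,  t_{20} = 10,  t_{21} = 19,  t_{22} = 6,  t_{23} = 2,  t_{24} = 8,  t_{25} = 10,  t_{26} = 18,  t_{27} = 5,  t_{28} = 0,  t_{29} = 5,  t_{30} = 5,  t_{31} = 10,  t_{32} = 15,  t_{33} = 2,  t_{34} = 17,  t_{35} = 19,  t_{36} = 13,  t_{37} = 9,  t_{38} = 22,  t_{39} = 8,  t_{40} = 7,  t_{41} = 15,  t_{42} = 22,  t_{43} = 14,  t_{44} = 13,  t_{45} = 4,  t_{46} = 17,  t_{47} = 21,  t_{48} = 15,  t_{49} = 13.
The sequence repeats with period 48.
The value 5 first appears (with n ≥ 2) at t_2.

2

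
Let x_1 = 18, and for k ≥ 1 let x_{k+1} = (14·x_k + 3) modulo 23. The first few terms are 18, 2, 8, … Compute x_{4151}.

19

We have x_1 = 18,  x_2 = 2,  x_3 = 8,  x_4 = 0,  x_5 = 3,  x_6 = 22,  x_7 = 12,  x_8 = 10,  x_9 = 5,  x_{10} = 4,  x_{11} = 13,  x_{12} = 1,  x_{13} = 17,  x_{14} = 11,  x_{15} = 19,  x_{16} = 16,  x_{17} = 20,  x_{18} = 7,  x_{19} = 9,  x_{20} = 14,  x_{21} = 15,  x_{22} = 6,  x_{23} = 18.
Since x_{23} = x_1 = 18, the sequence is periodic with period 22.
(4151 - 1) mod 22 = 14, so x_{4151} = x_{15} = 19.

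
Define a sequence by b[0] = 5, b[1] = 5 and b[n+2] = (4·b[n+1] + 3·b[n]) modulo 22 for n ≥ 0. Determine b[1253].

b[0] = 5, b[1] = 5, b[2] = 13, b[3] = 1, b[4] = 21, b[5] = 21, b[6] = 15, b[7] = 13, b[8] = 9, b[9] = 9, b[10] = 19, b[11] = 15, b[12] = 7, b[13] = 7, b[14] = 5, b[15] = 19, b[16] = 3, b[17] = 3, b[18] = 21, b[19] = 5, b[20] = 17, b[21] = 17, b[22] = 9, b[23] = 21, b[24] = 1, b[25] = 1, b[26] = 7, b[27] = 9, b[28] = 13, b[29] = 13, b[30] = 3, b[31] = 7, b[32] = 15, b[33] = 15, b[34] = 17, b[35] = 3, b[36] = 19, b[37] = 19, b[38] = 1, b[39] = 17, b[40] = 5, b[41] = 5.
The sequence repeats with period 40.
(1253 - 0) mod 40 = 13, so b[1253] = b[13] = 7.

7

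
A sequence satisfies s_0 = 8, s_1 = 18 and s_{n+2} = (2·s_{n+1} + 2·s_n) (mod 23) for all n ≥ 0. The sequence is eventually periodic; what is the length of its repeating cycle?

11

Computing terms: s_0 = 8, s_1 = 18, s_2 = 6, s_3 = 2, s_4 = 16, s_5 = 13, s_6 = 12, s_7 = 4, s_8 = 9, s_9 = 3, s_{10} = 1, s_{11} = 8, s_{12} = 18.
The sequence repeats with period 11.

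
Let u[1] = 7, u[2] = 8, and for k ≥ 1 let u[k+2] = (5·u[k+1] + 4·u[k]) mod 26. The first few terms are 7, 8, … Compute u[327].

We have u[1] = 7,  u[2] = 8,  u[3] = 16,  u[4] = 8,  u[5] = 0,  u[6] = 6,  u[7] = 4,  u[8] = 18,  u[9] = 2,  u[10] = 4,  u[11] = 2,  u[12] = 0,  u[13] = 8,  u[14] = 14,  u[15] = 24,  u[16] = 20,  u[17] = 14,  u[18] = 20,  u[19] = 0,  u[20] = 2,  u[21] = 10,  u[22] = 6,  u[23] = 18,  u[24] = 10,  u[25] = 18,  u[26] = 0,  u[27] = 20,  u[28] = 22,  u[29] = 8,  u[30] = 24,  u[31] = 22,  u[32] = 24,  u[33] = 0,  u[34] = 18,  u[35] = 12,  u[36] = 2,  u[37] = 6,  u[38] = 12,  u[39] = 6,  u[40] = 0,  u[41] = 24,  u[42] = 16,  u[43] = 20,  u[44] = 8,  u[45] = 16.
Since (u[44], u[45]) = (u[2], u[3]) = (8, 16) (two consecutive terms determine the rest), the sequence is eventually periodic: after a pre-period of length 1 it cycles with period 42.
For k ≥ 2, u[k] depends only on (k - 2) mod 42. (327 - 2) mod 42 = 31, so u[327] = u[33] = 0.

0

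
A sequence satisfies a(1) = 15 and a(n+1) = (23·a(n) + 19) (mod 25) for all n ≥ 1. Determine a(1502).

14

a(1) = 15; a(2) = 14; a(3) = 16; a(4) = 12; a(5) = 20; a(6) = 4; a(7) = 11; a(8) = 22; a(9) = 0; a(10) = 19; a(11) = 6; a(12) = 7; a(13) = 5; a(14) = 9; a(15) = 1; a(16) = 17; a(17) = 10; a(18) = 24; a(19) = 21; a(20) = 2; a(21) = 15.
Since a(21) = a(1) = 15, the sequence is periodic with period 20.
So a(1502) = a(1 + ((1502-1) mod 20)) = a(2) = 14.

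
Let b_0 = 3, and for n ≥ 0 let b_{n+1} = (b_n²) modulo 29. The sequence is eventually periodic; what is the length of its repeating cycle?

3

b_0 = 3; b_1 = 9; b_2 = 23; b_3 = 7; b_4 = 20; b_5 = 23.
Since b_5 = b_2 = 23, the sequence is eventually periodic: after a pre-period of length 2 it cycles with period 3.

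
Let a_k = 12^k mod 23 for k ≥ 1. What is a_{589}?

9

Listing terms: a_1 = 12, a_2 = 6, a_3 = 3, a_4 = 13, a_5 = 18, a_6 = 9, a_7 = 16, a_8 = 8, a_9 = 4, a_{10} = 2, a_{11} = 1, a_{12} = 12.
The sequence repeats with period 11.
So a_{589} = a_{1 + ((589-1) mod 11)} = a_6 = 9.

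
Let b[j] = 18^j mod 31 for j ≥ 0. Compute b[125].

25

Listing terms: b[0] = 1; b[1] = 18; b[2] = 14; b[3] = 4; b[4] = 10; b[5] = 25; b[6] = 16; b[7] = 9; b[8] = 7; b[9] = 2; b[10] = 5; b[11] = 28; b[12] = 8; b[13] = 20; b[14] = 19; b[15] = 1.
Since b[15] = b[0] = 1, the sequence is periodic with period 15.
(125 - 0) mod 15 = 5, so b[125] = b[5] = 25.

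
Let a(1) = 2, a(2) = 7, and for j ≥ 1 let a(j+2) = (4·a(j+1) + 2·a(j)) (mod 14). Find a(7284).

4

Computing terms: a(1) = 2, a(2) = 7, a(3) = 4, a(4) = 2, a(5) = 2, a(6) = 12, a(7) = 10, a(8) = 8, a(9) = 10, a(10) = 0, a(11) = 6, a(12) = 10, a(13) = 10, a(14) = 4, a(15) = 8, a(16) = 12, a(17) = 8, a(18) = 0, a(19) = 2, a(20) = 8, a(21) = 8, a(22) = 6, a(23) = 12, a(24) = 4, a(25) = 12, a(26) = 0, a(27) = 10, a(28) = 12, a(29) = 12, a(30) = 2, a(31) = 4, a(32) = 6, a(33) = 4, a(34) = 0, a(35) = 8, a(36) = 4, a(37) = 4, a(38) = 10, a(39) = 6, a(40) = 2, a(41) = 6, a(42) = 0, a(43) = 12, a(44) = 6, a(45) = 6, a(46) = 8, a(47) = 2, a(48) = 10, a(49) = 2, a(50) = 0, a(51) = 4, a(52) = 2.
Since (a(51), a(52)) = (a(3), a(4)) = (4, 2) (two consecutive terms determine the rest), the sequence is eventually periodic: after a pre-period of length 2 it cycles with period 48.
For j ≥ 3, a(j) depends only on (j - 3) mod 48. (7284 - 3) mod 48 = 33, so a(7284) = a(36) = 4.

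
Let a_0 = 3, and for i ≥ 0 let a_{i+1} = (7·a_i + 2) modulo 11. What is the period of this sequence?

10

Listing terms: a_0 = 3, a_1 = 1, a_2 = 9, a_3 = 10, a_4 = 6, a_5 = 0, a_6 = 2, a_7 = 5, a_8 = 4, a_9 = 8, a_{10} = 3.
The sequence repeats with period 10.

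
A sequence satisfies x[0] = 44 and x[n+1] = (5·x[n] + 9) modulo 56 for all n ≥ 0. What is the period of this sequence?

Listing terms: x[0] = 44; x[1] = 5; x[2] = 34; x[3] = 11; x[4] = 8; x[5] = 49; x[6] = 30; x[7] = 47; x[8] = 20; x[9] = 53; x[10] = 50; x[11] = 35; x[12] = 16; x[13] = 33; x[14] = 6; x[15] = 39; x[16] = 36; x[17] = 21; x[18] = 2; x[19] = 19; x[20] = 48; x[21] = 25; x[22] = 22; x[23] = 7; x[24] = 44.
Since x[24] = x[0] = 44, the sequence is periodic with period 24.

24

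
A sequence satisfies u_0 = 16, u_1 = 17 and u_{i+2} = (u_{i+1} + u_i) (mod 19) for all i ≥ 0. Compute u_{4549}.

14

u_0 = 16, u_1 = 17, u_2 = 14, u_3 = 12, u_4 = 7, u_5 = 0, u_6 = 7, u_7 = 7, u_8 = 14, u_9 = 2, u_{10} = 16, u_{11} = 18, u_{12} = 15, u_{13} = 14, u_{14} = 10, u_{15} = 5, u_{16} = 15, u_{17} = 1, u_{18} = 16, u_{19} = 17.
Since (u_{18}, u_{19}) = (u_0, u_1) = (16, 17) (two consecutive terms determine the rest), the sequence is periodic with period 18.
(4549 - 0) mod 18 = 13, so u_{4549} = u_{13} = 14.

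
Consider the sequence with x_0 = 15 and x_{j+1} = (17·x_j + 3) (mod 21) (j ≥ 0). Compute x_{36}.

15

Listing terms: x_0 = 15, x_1 = 6, x_2 = 0, x_3 = 3, x_4 = 12, x_5 = 18, x_6 = 15.
Since x_6 = x_0 = 15, the sequence is periodic with period 6.
So x_{36} = x_{0 + ((36-0) mod 6)} = x_0 = 15.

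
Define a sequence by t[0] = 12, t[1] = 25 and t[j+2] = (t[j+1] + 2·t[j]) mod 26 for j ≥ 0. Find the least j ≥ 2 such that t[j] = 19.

We have t[0] = 12; t[1] = 25; t[2] = 23; t[3] = 21; t[4] = 15; t[5] = 5; t[6] = 9; t[7] = 19; t[8] = 11; t[9] = 23; t[10] = 19; t[11] = 13; t[12] = 25; t[13] = 25; t[14] = 23.
Since (t[13], t[14]) = (t[1], t[2]) = (25, 23) (two consecutive terms determine the rest), the sequence is eventually periodic: after a pre-period of length 1 it cycles with period 12.
The value 19 first appears (with j ≥ 2) at t[7].

7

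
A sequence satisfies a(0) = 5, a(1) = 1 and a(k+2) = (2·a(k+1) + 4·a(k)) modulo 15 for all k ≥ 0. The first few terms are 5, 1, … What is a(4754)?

We have a(0) = 5; a(1) = 1; a(2) = 7; a(3) = 3; a(4) = 4; a(5) = 5; a(6) = 11; a(7) = 12; a(8) = 8; a(9) = 4; a(10) = 10; a(11) = 6; a(12) = 7; a(13) = 8; a(14) = 14; a(15) = 0; a(16) = 11; a(17) = 7; a(18) = 13; a(19) = 9; a(20) = 10; a(21) = 11; a(22) = 2; a(23) = 3; a(24) = 14; a(25) = 10; a(26) = 1; a(27) = 12; a(28) = 13; a(29) = 14; a(30) = 5; a(31) = 6; a(32) = 2; a(33) = 13; a(34) = 4; a(35) = 0; a(36) = 1; a(37) = 2; a(38) = 8; a(39) = 9; a(40) = 5; a(41) = 1.
The sequence repeats with period 40.
(4754 - 0) mod 40 = 34, so a(4754) = a(34) = 4.

4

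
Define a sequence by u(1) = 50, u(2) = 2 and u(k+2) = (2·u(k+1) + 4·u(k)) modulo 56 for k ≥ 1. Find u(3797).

24

Computing terms: u(1) = 50, u(2) = 2, u(3) = 36, u(4) = 24, u(5) = 24, u(6) = 32, u(7) = 48, u(8) = 0, u(9) = 24, u(10) = 48, u(11) = 24, u(12) = 16, u(13) = 16, u(14) = 40, u(15) = 32, u(16) = 0, u(17) = 16, u(18) = 32, u(19) = 16, u(20) = 48, u(21) = 48, u(22) = 8, u(23) = 40, u(24) = 0, u(25) = 48, u(26) = 40, u(27) = 48, u(28) = 32, u(29) = 32, u(30) = 24, u(31) = 8, u(32) = 0, u(33) = 32, u(34) = 8, u(35) = 32, u(36) = 40, u(37) = 40, u(38) = 16, u(39) = 24, u(40) = 0, u(41) = 40, u(42) = 24, u(43) = 40, u(44) = 8, u(45) = 8, u(46) = 48, u(47) = 16, u(48) = 0, u(49) = 8, u(50) = 16, u(51) = 8, u(52) = 24, u(53) = 24.
Since (u(52), u(53)) = (u(4), u(5)) = (24, 24) (two consecutive terms determine the rest), the sequence is eventually periodic: after a pre-period of length 3 it cycles with period 48.
For k ≥ 4, u(k) depends only on (k - 4) mod 48. (3797 - 4) mod 48 = 1, so u(3797) = u(5) = 24.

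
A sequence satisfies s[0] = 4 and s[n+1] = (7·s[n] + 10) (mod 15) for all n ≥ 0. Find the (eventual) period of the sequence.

12

Computing terms: s[0] = 4; s[1] = 8; s[2] = 6; s[3] = 7; s[4] = 14; s[5] = 3; s[6] = 1; s[7] = 2; s[8] = 9; s[9] = 13; s[10] = 11; s[11] = 12; s[12] = 4.
The sequence repeats with period 12.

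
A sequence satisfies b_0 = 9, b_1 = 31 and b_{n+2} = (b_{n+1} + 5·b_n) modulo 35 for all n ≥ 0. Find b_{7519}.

We have b_0 = 9; b_1 = 31; b_2 = 6; b_3 = 21; b_4 = 16; b_5 = 16; b_6 = 26; b_7 = 1; b_8 = 26; b_9 = 31; b_{10} = 21; b_{11} = 1; b_{12} = 1; b_{13} = 6; b_{14} = 11; b_{15} = 6; b_{16} = 26; b_{17} = 21; b_{18} = 11; b_{19} = 11; b_{20} = 31; b_{21} = 16; b_{22} = 31; b_{23} = 6.
Since (b_{22}, b_{23}) = (b_1, b_2) = (31, 6) (two consecutive terms determine the rest), the sequence is eventually periodic: after a pre-period of length 1 it cycles with period 21.
For n ≥ 1, b_n depends only on (n - 1) mod 21. (7519 - 1) mod 21 = 0, so b_{7519} = b_1 = 31.

31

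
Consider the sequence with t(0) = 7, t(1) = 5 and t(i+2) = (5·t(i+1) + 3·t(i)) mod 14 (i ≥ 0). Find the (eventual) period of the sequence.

t(0) = 7, t(1) = 5, t(2) = 4, t(3) = 7, t(4) = 5.
Since (t(3), t(4)) = (t(0), t(1)) = (7, 5) (two consecutive terms determine the rest), the sequence is periodic with period 3.

3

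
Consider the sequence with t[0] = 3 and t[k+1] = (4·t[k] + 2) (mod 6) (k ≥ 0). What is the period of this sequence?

t[0] = 3; t[1] = 2; t[2] = 4; t[3] = 0; t[4] = 2.
Since t[4] = t[1] = 2, the sequence is eventually periodic: after a pre-period of length 1 it cycles with period 3.

3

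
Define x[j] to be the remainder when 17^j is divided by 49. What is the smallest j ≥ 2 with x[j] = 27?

We have x[1] = 17, x[2] = 44, x[3] = 13, x[4] = 25, x[5] = 33, x[6] = 22, x[7] = 31, x[8] = 37, x[9] = 41, x[10] = 11, x[11] = 40, x[12] = 43, x[13] = 45, x[14] = 30, x[15] = 20, x[16] = 46, x[17] = 47, x[18] = 15, x[19] = 10, x[20] = 23, x[21] = 48, x[22] = 32, x[23] = 5, x[24] = 36, x[25] = 24, x[26] = 16, x[27] = 27, x[28] = 18, x[29] = 12, x[30] = 8, x[31] = 38, x[32] = 9, x[33] = 6, x[34] = 4, x[35] = 19, x[36] = 29, x[37] = 3, x[38] = 2, x[39] = 34, x[40] = 39, x[41] = 26, x[42] = 1, x[43] = 17.
The sequence repeats with period 42.
The value 27 first appears (with j ≥ 2) at x[27].

27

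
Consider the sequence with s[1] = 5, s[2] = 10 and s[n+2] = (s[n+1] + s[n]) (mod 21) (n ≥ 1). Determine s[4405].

19

Listing terms: s[1] = 5; s[2] = 10; s[3] = 15; s[4] = 4; s[5] = 19; s[6] = 2; s[7] = 0; s[8] = 2; s[9] = 2; s[10] = 4; s[11] = 6; s[12] = 10; s[13] = 16; s[14] = 5; s[15] = 0; s[16] = 5; s[17] = 5; s[18] = 10.
The sequence repeats with period 16.
So s[4405] = s[1 + ((4405-1) mod 16)] = s[5] = 19.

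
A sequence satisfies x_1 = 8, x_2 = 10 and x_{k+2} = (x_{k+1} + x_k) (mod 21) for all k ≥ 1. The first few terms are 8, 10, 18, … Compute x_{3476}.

7

Listing terms: x_1 = 8,  x_2 = 10,  x_3 = 18,  x_4 = 7,  x_5 = 4,  x_6 = 11,  x_7 = 15,  x_8 = 5,  x_9 = 20,  x_{10} = 4,  x_{11} = 3,  x_{12} = 7,  x_{13} = 10,  x_{14} = 17,  x_{15} = 6,  x_{16} = 2,  x_{17} = 8,  x_{18} = 10.
Since (x_{17}, x_{18}) = (x_1, x_2) = (8, 10) (two consecutive terms determine the rest), the sequence is periodic with period 16.
So x_{3476} = x_{1 + ((3476-1) mod 16)} = x_4 = 7.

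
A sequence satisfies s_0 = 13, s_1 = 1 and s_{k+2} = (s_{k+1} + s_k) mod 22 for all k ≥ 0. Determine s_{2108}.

14

Computing terms: s_0 = 13, s_1 = 1, s_2 = 14, s_3 = 15, s_4 = 7, s_5 = 0, s_6 = 7, s_7 = 7, s_8 = 14, s_9 = 21, s_{10} = 13, s_{11} = 12, s_{12} = 3, s_{13} = 15, s_{14} = 18, s_{15} = 11, s_{16} = 7, s_{17} = 18, s_{18} = 3, s_{19} = 21, s_{20} = 2, s_{21} = 1, s_{22} = 3, s_{23} = 4, s_{24} = 7, s_{25} = 11, s_{26} = 18, s_{27} = 7, s_{28} = 3, s_{29} = 10, s_{30} = 13, s_{31} = 1.
The sequence repeats with period 30.
(2108 - 0) mod 30 = 8, so s_{2108} = s_8 = 14.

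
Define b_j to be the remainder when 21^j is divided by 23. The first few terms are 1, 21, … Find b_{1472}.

6

Computing terms: b_0 = 1, b_1 = 21, b_2 = 4, b_3 = 15, b_4 = 16, b_5 = 14, b_6 = 18, b_7 = 10, b_8 = 3, b_9 = 17, b_{10} = 12, b_{11} = 22, b_{12} = 2, b_{13} = 19, b_{14} = 8, b_{15} = 7, b_{16} = 9, b_{17} = 5, b_{18} = 13, b_{19} = 20, b_{20} = 6, b_{21} = 11, b_{22} = 1.
The sequence repeats with period 22.
So b_{1472} = b_{0 + ((1472-0) mod 22)} = b_{20} = 6.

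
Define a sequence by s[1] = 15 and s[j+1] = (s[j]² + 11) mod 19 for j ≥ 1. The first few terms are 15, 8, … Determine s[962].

s[1] = 15,  s[2] = 8,  s[3] = 18,  s[4] = 12,  s[5] = 3,  s[6] = 1,  s[7] = 12.
Since s[7] = s[4] = 12, the sequence is eventually periodic: after a pre-period of length 3 it cycles with period 3.
For j ≥ 4, s[j] depends only on (j - 4) mod 3. (962 - 4) mod 3 = 1, so s[962] = s[5] = 3.

3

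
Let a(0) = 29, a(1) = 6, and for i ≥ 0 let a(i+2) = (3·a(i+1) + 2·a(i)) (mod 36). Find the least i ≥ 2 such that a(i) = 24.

Computing terms: a(0) = 29; a(1) = 6; a(2) = 4; a(3) = 24; a(4) = 8; a(5) = 0; a(6) = 16; a(7) = 12; a(8) = 32; a(9) = 12; a(10) = 28; a(11) = 0; a(12) = 20; a(13) = 24; a(14) = 4; a(15) = 24.
Since (a(14), a(15)) = (a(2), a(3)) = (4, 24) (two consecutive terms determine the rest), the sequence is eventually periodic: after a pre-period of length 2 it cycles with period 12.
The value 24 first appears (with i ≥ 2) at a(3).

3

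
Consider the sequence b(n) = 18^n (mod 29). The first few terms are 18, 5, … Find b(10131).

Listing terms: b(1) = 18; b(2) = 5; b(3) = 3; b(4) = 25; b(5) = 15; b(6) = 9; b(7) = 17; b(8) = 16; b(9) = 27; b(10) = 22; b(11) = 19; b(12) = 23; b(13) = 8; b(14) = 28; b(15) = 11; b(16) = 24; b(17) = 26; b(18) = 4; b(19) = 14; b(20) = 20; b(21) = 12; b(22) = 13; b(23) = 2; b(24) = 7; b(25) = 10; b(26) = 6; b(27) = 21; b(28) = 1; b(29) = 18.
Since b(29) = b(1) = 18, the sequence is periodic with period 28.
(10131 - 1) mod 28 = 22, so b(10131) = b(23) = 2.

2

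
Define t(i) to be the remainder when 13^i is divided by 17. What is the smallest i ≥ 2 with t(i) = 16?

Listing terms: t(1) = 13, t(2) = 16, t(3) = 4, t(4) = 1, t(5) = 13.
Since t(5) = t(1) = 13, the sequence is periodic with period 4.
The value 16 first appears (with i ≥ 2) at t(2).

2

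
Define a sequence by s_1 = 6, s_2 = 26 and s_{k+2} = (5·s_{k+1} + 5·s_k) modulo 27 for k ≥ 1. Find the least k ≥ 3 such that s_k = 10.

27

We have s_1 = 6; s_2 = 26; s_3 = 25; s_4 = 12; s_5 = 23; s_6 = 13; s_7 = 18; s_8 = 20; s_9 = 1; s_{10} = 24; s_{11} = 17; s_{12} = 16; s_{13} = 3; s_{14} = 14; s_{15} = 4; s_{16} = 9; s_{17} = 11; s_{18} = 19; s_{19} = 15; s_{20} = 8; s_{21} = 7; s_{22} = 21; s_{23} = 5; s_{24} = 22; s_{25} = 0; s_{26} = 2; s_{27} = 10; s_{28} = 6; s_{29} = 26.
Since (s_{28}, s_{29}) = (s_1, s_2) = (6, 26) (two consecutive terms determine the rest), the sequence is periodic with period 27.
The value 10 first appears (with k ≥ 3) at s_{27}.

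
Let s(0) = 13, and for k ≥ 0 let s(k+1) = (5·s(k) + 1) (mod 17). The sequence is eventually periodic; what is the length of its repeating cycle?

16

Computing terms: s(0) = 13,  s(1) = 15,  s(2) = 8,  s(3) = 7,  s(4) = 2,  s(5) = 11,  s(6) = 5,  s(7) = 9,  s(8) = 12,  s(9) = 10,  s(10) = 0,  s(11) = 1,  s(12) = 6,  s(13) = 14,  s(14) = 3,  s(15) = 16,  s(16) = 13.
Since s(16) = s(0) = 13, the sequence is periodic with period 16.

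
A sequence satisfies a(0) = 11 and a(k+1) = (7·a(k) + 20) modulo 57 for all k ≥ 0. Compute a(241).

We have a(0) = 11,  a(1) = 40,  a(2) = 15,  a(3) = 11.
The sequence repeats with period 3.
(241 - 0) mod 3 = 1, so a(241) = a(1) = 40.

40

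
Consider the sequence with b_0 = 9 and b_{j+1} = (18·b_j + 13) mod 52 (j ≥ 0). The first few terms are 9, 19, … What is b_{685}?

19

We have b_0 = 9, b_1 = 19, b_2 = 43, b_3 = 7, b_4 = 35, b_5 = 19.
Since b_5 = b_1 = 19, the sequence is eventually periodic: after a pre-period of length 1 it cycles with period 4.
For j ≥ 1, b_j depends only on (j - 1) mod 4. (685 - 1) mod 4 = 0, so b_{685} = b_1 = 19.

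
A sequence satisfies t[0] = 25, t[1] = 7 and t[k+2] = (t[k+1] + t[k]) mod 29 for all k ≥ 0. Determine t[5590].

13

We have t[0] = 25,  t[1] = 7,  t[2] = 3,  t[3] = 10,  t[4] = 13,  t[5] = 23,  t[6] = 7,  t[7] = 1,  t[8] = 8,  t[9] = 9,  t[10] = 17,  t[11] = 26,  t[12] = 14,  t[13] = 11,  t[14] = 25,  t[15] = 7.
Since (t[14], t[15]) = (t[0], t[1]) = (25, 7) (two consecutive terms determine the rest), the sequence is periodic with period 14.
So t[5590] = t[0 + ((5590-0) mod 14)] = t[4] = 13.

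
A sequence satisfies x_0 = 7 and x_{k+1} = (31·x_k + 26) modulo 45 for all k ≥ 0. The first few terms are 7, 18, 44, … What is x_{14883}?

x_0 = 7; x_1 = 18; x_2 = 44; x_3 = 40; x_4 = 6; x_5 = 32; x_6 = 28; x_7 = 39; x_8 = 20; x_9 = 16; x_{10} = 27; x_{11} = 8; x_{12} = 4; x_{13} = 15; x_{14} = 41; x_{15} = 37; x_{16} = 3; x_{17} = 29; x_{18} = 25; x_{19} = 36; x_{20} = 17; x_{21} = 13; x_{22} = 24; x_{23} = 5; x_{24} = 1; x_{25} = 12; x_{26} = 38; x_{27} = 34; x_{28} = 0; x_{29} = 26; x_{30} = 22; x_{31} = 33; x_{32} = 14; x_{33} = 10; x_{34} = 21; x_{35} = 2; x_{36} = 43; x_{37} = 9; x_{38} = 35; x_{39} = 31; x_{40} = 42; x_{41} = 23; x_{42} = 19; x_{43} = 30; x_{44} = 11; x_{45} = 7.
The sequence repeats with period 45.
So x_{14883} = x_{0 + ((14883-0) mod 45)} = x_{33} = 10.

10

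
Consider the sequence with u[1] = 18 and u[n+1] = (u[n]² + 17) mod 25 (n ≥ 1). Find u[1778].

We have u[1] = 18, u[2] = 16, u[3] = 23, u[4] = 21, u[5] = 8, u[6] = 6, u[7] = 3, u[8] = 1, u[9] = 18.
Since u[9] = u[1] = 18, the sequence is periodic with period 8.
(1778 - 1) mod 8 = 1, so u[1778] = u[2] = 16.

16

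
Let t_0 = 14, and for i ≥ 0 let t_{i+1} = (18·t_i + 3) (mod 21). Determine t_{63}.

0

We have t_0 = 14; t_1 = 3; t_2 = 15; t_3 = 0; t_4 = 3.
Since t_4 = t_1 = 3, the sequence is eventually periodic: after a pre-period of length 1 it cycles with period 3.
For i ≥ 1, t_i depends only on (i - 1) mod 3. (63 - 1) mod 3 = 2, so t_{63} = t_3 = 0.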